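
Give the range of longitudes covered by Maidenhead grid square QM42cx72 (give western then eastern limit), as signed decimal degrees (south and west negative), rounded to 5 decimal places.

Field Q=16, M=12: +16·20° lon, +12·10° lat → SW at lon 140°, lat 30°.
Square 4, 2: +4·2° lon, +2·1° lat → SW at lon 148°, lat 32°.
Subsquare c=2, x=23: +2·0.0833333° lon, +23·0.0416667° lat → SW at lon 148.167°, lat 32.9583°.
Extended square 7, 2: +7·0.00833333° lon, +2·0.00416667° lat → SW at lon 148.225°, lat 32.9667°.
Cell spans 0.00833333° lon × 0.00416667° lat.
west 148.22500, east 148.23333.

148.22500, 148.23333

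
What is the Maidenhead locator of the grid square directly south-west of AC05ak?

RC95xj

Longitude subsquare a = 0; −1 → -1, wraps to 23 = x, carry into square.
Longitude square 0; −1 → -1, wraps to 9, carry into field.
Longitude field A = 0; −1 → -1, wraps to 17 = R, wrapping around the antimeridian.
Latitude subsquare k = 10; −1 → 9 = j.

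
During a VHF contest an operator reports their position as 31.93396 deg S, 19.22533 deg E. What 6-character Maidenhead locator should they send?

JF98ob

Offset from 180°W / 90°S: lon 199.2253°, lat 58.0660°.
Field: 199.2253/20 → 9 → J, 58.0660/10 → 5 → F; chars JF.
Square: 19.2253/2 → 9, 8.0660/1 → 8; chars 98.
Subsquare: 1.2253/0.0833333 → 14 → o, 0.0660/0.0416667 → 1 → b; chars ob.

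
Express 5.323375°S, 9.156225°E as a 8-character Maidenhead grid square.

JI44nq82

Shift to the Maidenhead origin (180°W, 90°S): lon 189.15623, lat 84.67663.
Field (20°×10°, letters A–R): lon ⌊189.15623/20⌋ = 9 → J; lat ⌊84.67663/10⌋ = 8 → I.
Square (2°×1°, digits 0–9): lon ⌊9.15623/2⌋ = 4; lat ⌊4.67663/1⌋ = 4.
Subsquare (5′×2.5′, letters a–x): lon ⌊1.15623/0.0833333⌋ = 13 → n; lat ⌊0.67663/0.0416667⌋ = 16 → q.
Extended square (30″×15″, digits 0–9): lon ⌊0.07289/0.00833333⌋ = 8; lat ⌊0.00996/0.00416667⌋ = 2.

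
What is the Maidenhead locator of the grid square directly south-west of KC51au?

KC41xt

Longitude subsquare a = 0; −1 → -1, wraps to 23 = x, carry into square.
Longitude square 5; −1 → 4.
Latitude subsquare u = 20; −1 → 19 = t.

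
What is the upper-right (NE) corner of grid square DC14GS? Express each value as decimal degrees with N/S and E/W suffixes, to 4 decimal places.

65.2083° S, 117.4167° W

Field D=3, C=2: +3·20° lon, +2·10° lat → SW at lon -120°, lat -70°.
Square 1, 4: +1·2° lon, +4·1° lat → SW at lon -118°, lat -66°.
Subsquare g=6, s=18: +6·0.0833333° lon, +18·0.0416667° lat → SW at lon -117.5°, lat -65.25°.
Cell spans 0.0833333° lon × 0.0416667° lat. NE corner is SW corner plus one full cell.
latitude 65.2083° S, longitude 117.4167° W.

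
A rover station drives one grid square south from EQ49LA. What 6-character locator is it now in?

EQ48lx

Latitude subsquare a = 0; −1 → -1, wraps to 23 = x, carry into square.
Latitude square 9; −1 → 8.
The longitude characters are unchanged.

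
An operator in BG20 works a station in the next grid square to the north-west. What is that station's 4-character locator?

BG11

Longitude square 2; −1 → 1.
Latitude square 0; +1 → 1.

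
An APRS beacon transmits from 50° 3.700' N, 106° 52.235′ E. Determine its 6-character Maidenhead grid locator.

OO30kb

Offset from 180°W / 90°S: lon 286.8706°, lat 140.0617°.
Field: 286.8706/20 → 14 → O, 140.0617/10 → 14 → O; chars OO.
Square: 6.8706/2 → 3, 0.0617/1 → 0; chars 30.
Subsquare: 0.8706/0.0833333 → 10 → k, 0.0617/0.0416667 → 1 → b; chars kb.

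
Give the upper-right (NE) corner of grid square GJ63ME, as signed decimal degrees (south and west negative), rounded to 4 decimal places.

3.2083, -46.9167

Field G=6, J=9: +6·20° lon, +9·10° lat → SW at lon -60°, lat 0°.
Square 6, 3: +6·2° lon, +3·1° lat → SW at lon -48°, lat 3°.
Subsquare m=12, e=4: +12·0.0833333° lon, +4·0.0416667° lat → SW at lon -47°, lat 3.16667°.
Cell spans 0.0833333° lon × 0.0416667° lat. NE corner is SW corner plus one full cell.
latitude 3.2083, longitude -46.9167.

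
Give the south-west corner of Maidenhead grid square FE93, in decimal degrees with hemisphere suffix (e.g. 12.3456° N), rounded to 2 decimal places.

47.00° S, 62.00° W

Field F=5, E=4: +5·20° lon, +4·10° lat → SW at lon -80°, lat -50°.
Square 9, 3: +9·2° lon, +3·1° lat → SW at lon -62°, lat -47°.
latitude 47.00° S, longitude 62.00° W.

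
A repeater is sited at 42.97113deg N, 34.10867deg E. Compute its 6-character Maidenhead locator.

KN72bx

Shift to the Maidenhead origin (180°W, 90°S): lon 214.1087, lat 132.9711.
Field: lon ⌊214.1087/20⌋ = 10 → K; lat ⌊132.9711/10⌋ = 13 → N.
Square: lon ⌊14.1087/2⌋ = 7; lat ⌊2.9711/1⌋ = 2.
Subsquare: lon ⌊0.1087/0.0833333⌋ = 1 → b; lat ⌊0.9711/0.0416667⌋ = 23 → x.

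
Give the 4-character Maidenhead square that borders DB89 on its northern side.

Latitude square 9; +1 → 10, wraps to 0, carry into field.
Latitude field B = 1; +1 → 2 = C.
The longitude characters are unchanged.

DC80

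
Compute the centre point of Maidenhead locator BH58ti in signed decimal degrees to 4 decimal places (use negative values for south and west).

-11.6458, -148.3750

Field B=1, H=7: +1·20° lon, +7·10° lat → SW at lon -160°, lat -20°.
Square 5, 8: +5·2° lon, +8·1° lat → SW at lon -150°, lat -12°.
Subsquare t=19, i=8: +19·0.0833333° lon, +8·0.0416667° lat → SW at lon -148.417°, lat -11.6667°.
Cell spans 0.0833333° lon × 0.0416667° lat. Centre is SW corner plus half of each.
latitude -11.6458, longitude -148.3750.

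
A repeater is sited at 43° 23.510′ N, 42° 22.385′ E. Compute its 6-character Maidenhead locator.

LN13ej

Add 180° to longitude and 90° to latitude: 222.3731, 133.3918.
Field: 222.3731/20 → 11 → L, 133.3918/10 → 13 → N; chars LN.
Square: 2.3731/2 → 1, 3.3918/1 → 3; chars 13.
Subsquare: 0.3731/0.0833333 → 4 → e, 0.3918/0.0416667 → 9 → j; chars ej.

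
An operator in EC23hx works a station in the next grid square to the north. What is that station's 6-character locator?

Latitude subsquare x = 23; +1 → 24, wraps to 0 = a, carry into square.
Latitude square 3; +1 → 4.
The longitude characters are unchanged.

EC24ha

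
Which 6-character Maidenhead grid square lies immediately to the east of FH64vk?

Longitude subsquare v = 21; +1 → 22 = w.
The latitude characters are unchanged.

FH64wk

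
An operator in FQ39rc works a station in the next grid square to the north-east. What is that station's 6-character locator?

Longitude subsquare r = 17; +1 → 18 = s.
Latitude subsquare c = 2; +1 → 3 = d.

FQ39sd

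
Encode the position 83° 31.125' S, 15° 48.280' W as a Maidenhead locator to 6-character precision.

IA26cl

Offset from 180°W / 90°S: lon 164.1953°, lat 6.4813°.
Field: 164.1953/20 → 8 → I, 6.4813/10 → 0 → A; chars IA.
Square: 4.1953/2 → 2, 6.4813/1 → 6; chars 26.
Subsquare: 0.1953/0.0833333 → 2 → c, 0.4813/0.0416667 → 11 → l; chars cl.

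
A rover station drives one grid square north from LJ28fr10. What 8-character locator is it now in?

LJ28fr11

Latitude extended square 0; +1 → 1.
The longitude characters are unchanged.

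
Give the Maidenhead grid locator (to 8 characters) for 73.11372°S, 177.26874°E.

RB86pv22

Add 180° to longitude and 90° to latitude: 357.26874, 16.88628.
Field: 357.26874/20 → 17 → R, 16.88628/10 → 1 → B; chars RB.
Square: 17.26874/2 → 8, 6.88628/1 → 6; chars 86.
Subsquare: 1.26874/0.0833333 → 15 → p, 0.88628/0.0416667 → 21 → v; chars pv.
Extended square: 0.01874/0.00833333 → 2, 0.01128/0.00416667 → 2; chars 22.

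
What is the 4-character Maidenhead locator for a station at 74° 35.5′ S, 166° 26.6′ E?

Shift to the Maidenhead origin (180°W, 90°S): lon 346.44, lat 15.41.
Field: lon ⌊346.44/20⌋ = 17 → R; lat ⌊15.41/10⌋ = 1 → B.
Square: lon ⌊6.44/2⌋ = 3; lat ⌊5.41/1⌋ = 5.

RB35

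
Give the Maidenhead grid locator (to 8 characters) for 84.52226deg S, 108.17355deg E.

OA45cl04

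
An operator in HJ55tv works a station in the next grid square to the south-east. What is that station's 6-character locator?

Longitude subsquare t = 19; +1 → 20 = u.
Latitude subsquare v = 21; −1 → 20 = u.

HJ55uu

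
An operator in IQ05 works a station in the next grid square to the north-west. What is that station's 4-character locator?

HQ96

Longitude square 0; −1 → -1, wraps to 9, carry into field.
Longitude field I = 8; −1 → 7 = H.
Latitude square 5; +1 → 6.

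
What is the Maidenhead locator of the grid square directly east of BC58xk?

BC68ak

Longitude subsquare x = 23; +1 → 24, wraps to 0 = a, carry into square.
Longitude square 5; +1 → 6.
The latitude characters are unchanged.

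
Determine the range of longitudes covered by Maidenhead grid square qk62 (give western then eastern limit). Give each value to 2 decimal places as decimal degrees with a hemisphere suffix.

Field Q=16, K=10: +16·20° lon, +10·10° lat → SW at lon 140°, lat 10°.
Square 6, 2: +6·2° lon, +2·1° lat → SW at lon 152°, lat 12°.
Cell spans 2° lon × 1° lat.
west 152.00° E, east 154.00° E.

152.00° E, 154.00° E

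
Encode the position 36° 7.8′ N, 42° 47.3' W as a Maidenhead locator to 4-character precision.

GM86

Shift to the Maidenhead origin (180°W, 90°S): lon 137.21, lat 126.13.
Field: 137.21/20 → 6 → G, 126.13/10 → 12 → M; chars GM.
Square: 17.21/2 → 8, 6.13/1 → 6; chars 86.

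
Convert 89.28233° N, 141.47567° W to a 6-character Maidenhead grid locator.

BR99gg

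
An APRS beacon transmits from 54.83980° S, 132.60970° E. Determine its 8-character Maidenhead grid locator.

PD65hd38

Offset from 180°W / 90°S: lon 312.60970°, lat 35.16020°.
Field: lon ⌊312.60970/20⌋ = 15 → P; lat ⌊35.16020/10⌋ = 3 → D.
Square: lon ⌊12.60970/2⌋ = 6; lat ⌊5.16020/1⌋ = 5.
Subsquare: lon ⌊0.60970/0.0833333⌋ = 7 → h; lat ⌊0.16020/0.0416667⌋ = 3 → d.
Extended square: lon ⌊0.02637/0.00833333⌋ = 3; lat ⌊0.03520/0.00416667⌋ = 8.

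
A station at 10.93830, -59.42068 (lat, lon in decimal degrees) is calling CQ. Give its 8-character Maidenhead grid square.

Shift to the Maidenhead origin (180°W, 90°S): lon 120.57932, lat 100.93830.
Field: 120.57932/20 → 6 → G, 100.93830/10 → 10 → K; chars GK.
Square: 0.57932/2 → 0, 0.93830/1 → 0; chars 00.
Subsquare: 0.57932/0.0833333 → 6 → g, 0.93830/0.0416667 → 22 → w; chars gw.
Extended square: 0.07932/0.00833333 → 9, 0.02163/0.00416667 → 5; chars 95.

GK00gw95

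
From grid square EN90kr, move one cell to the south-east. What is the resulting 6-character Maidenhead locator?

EN90lq

Longitude subsquare k = 10; +1 → 11 = l.
Latitude subsquare r = 17; −1 → 16 = q.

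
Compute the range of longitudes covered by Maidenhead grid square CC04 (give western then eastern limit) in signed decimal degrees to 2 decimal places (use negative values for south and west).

-140.00, -138.00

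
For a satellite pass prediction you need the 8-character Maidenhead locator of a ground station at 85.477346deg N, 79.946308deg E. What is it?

Offset from 180°W / 90°S: lon 259.94631°, lat 175.47735°.
Field (20°×10°, letters A–R): 259.94631/20 → 12 → M, 175.47735/10 → 17 → R; chars MR.
Square (2°×1°, digits 0–9): 19.94631/2 → 9, 5.47735/1 → 5; chars 95.
Subsquare (5′×2.5′, letters a–x): 1.94631/0.0833333 → 23 → x, 0.47735/0.0416667 → 11 → l; chars xl.
Extended square (30″×15″, digits 0–9): 0.02964/0.00833333 → 3, 0.01901/0.00416667 → 4; chars 34.

MR95xl34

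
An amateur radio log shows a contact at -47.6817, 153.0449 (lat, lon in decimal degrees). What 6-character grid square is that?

QE62mh

Add 180° to longitude and 90° to latitude: 333.0449, 42.3183.
Field: lon ⌊333.0449/20⌋ = 16 → Q; lat ⌊42.3183/10⌋ = 4 → E.
Square: lon ⌊13.0449/2⌋ = 6; lat ⌊2.3183/1⌋ = 2.
Subsquare: lon ⌊1.0449/0.0833333⌋ = 12 → m; lat ⌊0.3183/0.0416667⌋ = 7 → h.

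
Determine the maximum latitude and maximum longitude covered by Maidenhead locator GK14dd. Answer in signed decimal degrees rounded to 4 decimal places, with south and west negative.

14.1667, -57.6667

Field G=6, K=10: +6·20° lon, +10·10° lat → SW at lon -60°, lat 10°.
Square 1, 4: +1·2° lon, +4·1° lat → SW at lon -58°, lat 14°.
Subsquare d=3, d=3: +3·0.0833333° lon, +3·0.0416667° lat → SW at lon -57.75°, lat 14.125°.
Cell spans 0.0833333° lon × 0.0416667° lat. NE corner is SW corner plus one full cell.
latitude 14.1667, longitude -57.6667.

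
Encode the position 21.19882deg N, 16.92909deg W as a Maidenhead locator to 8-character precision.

IL11me87

Shift to the Maidenhead origin (180°W, 90°S): lon 163.07091, lat 111.19882.
Field (20°×10°, letters A–R): lon ⌊163.07091/20⌋ = 8 → I; lat ⌊111.19882/10⌋ = 11 → L.
Square (2°×1°, digits 0–9): lon ⌊3.07091/2⌋ = 1; lat ⌊1.19882/1⌋ = 1.
Subsquare (5′×2.5′, letters a–x): lon ⌊1.07091/0.0833333⌋ = 12 → m; lat ⌊0.19882/0.0416667⌋ = 4 → e.
Extended square (30″×15″, digits 0–9): lon ⌊0.07091/0.00833333⌋ = 8; lat ⌊0.03215/0.00416667⌋ = 7.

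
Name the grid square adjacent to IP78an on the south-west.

Longitude subsquare a = 0; −1 → -1, wraps to 23 = x, carry into square.
Longitude square 7; −1 → 6.
Latitude subsquare n = 13; −1 → 12 = m.

IP68xm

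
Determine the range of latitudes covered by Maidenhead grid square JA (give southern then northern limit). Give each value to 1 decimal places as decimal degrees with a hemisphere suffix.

90.0° S, 80.0° S

Field J=9, A=0: +9·20° lon, +0·10° lat → SW at lon 0°, lat -90°.
Cell spans 20° lon × 10° lat.
south 90.0° S, north 80.0° S.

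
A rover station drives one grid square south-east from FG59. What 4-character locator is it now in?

FG68

Longitude square 5; +1 → 6.
Latitude square 9; −1 → 8.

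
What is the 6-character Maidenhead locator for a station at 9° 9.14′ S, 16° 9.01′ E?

JI80bu

Shift to the Maidenhead origin (180°W, 90°S): lon 196.1502, lat 80.8477.
Field: 196.1502/20 → 9 → J, 80.8477/10 → 8 → I; chars JI.
Square: 16.1502/2 → 8, 0.8477/1 → 0; chars 80.
Subsquare: 0.1502/0.0833333 → 1 → b, 0.8477/0.0416667 → 20 → u; chars bu.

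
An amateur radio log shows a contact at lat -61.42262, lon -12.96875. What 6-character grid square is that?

IC38mn

Shift to the Maidenhead origin (180°W, 90°S): lon 167.0312, lat 28.5774.
Field: 167.0312/20 → 8 → I, 28.5774/10 → 2 → C; chars IC.
Square: 7.0312/2 → 3, 8.5774/1 → 8; chars 38.
Subsquare: 1.0312/0.0833333 → 12 → m, 0.5774/0.0416667 → 13 → n; chars mn.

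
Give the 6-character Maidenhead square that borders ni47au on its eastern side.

Longitude subsquare a = 0; +1 → 1 = b.
The latitude characters are unchanged.

NI47bu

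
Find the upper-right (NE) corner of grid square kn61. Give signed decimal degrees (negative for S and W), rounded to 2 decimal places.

42.00, 34.00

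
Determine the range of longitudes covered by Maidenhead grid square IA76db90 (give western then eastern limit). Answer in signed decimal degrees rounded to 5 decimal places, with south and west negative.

Field I=8, A=0: +8·20° lon, +0·10° lat → SW at lon -20°, lat -90°.
Square 7, 6: +7·2° lon, +6·1° lat → SW at lon -6°, lat -84°.
Subsquare d=3, b=1: +3·0.0833333° lon, +1·0.0416667° lat → SW at lon -5.75°, lat -83.9583°.
Extended square 9, 0: +9·0.00833333° lon, +0·0.00416667° lat → SW at lon -5.675°, lat -83.9583°.
Cell spans 0.00833333° lon × 0.00416667° lat.
west -5.67500, east -5.66667.

-5.67500, -5.66667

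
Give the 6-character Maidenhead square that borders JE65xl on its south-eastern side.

JE75ak

Longitude subsquare x = 23; +1 → 24, wraps to 0 = a, carry into square.
Longitude square 6; +1 → 7.
Latitude subsquare l = 11; −1 → 10 = k.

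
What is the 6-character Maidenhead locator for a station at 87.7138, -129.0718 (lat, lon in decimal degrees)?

Add 180° to longitude and 90° to latitude: 50.9282, 177.7138.
Field (20°×10°, letters A–R): lon ⌊50.9282/20⌋ = 2 → C; lat ⌊177.7138/10⌋ = 17 → R.
Square (2°×1°, digits 0–9): lon ⌊10.9282/2⌋ = 5; lat ⌊7.7138/1⌋ = 7.
Subsquare (5′×2.5′, letters a–x): lon ⌊0.9282/0.0833333⌋ = 11 → l; lat ⌊0.7138/0.0416667⌋ = 17 → r.

CR57lr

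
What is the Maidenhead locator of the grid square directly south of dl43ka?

Latitude subsquare a = 0; −1 → -1, wraps to 23 = x, carry into square.
Latitude square 3; −1 → 2.
The longitude characters are unchanged.

DL42kx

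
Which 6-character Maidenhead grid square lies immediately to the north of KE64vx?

KE65va

Latitude subsquare x = 23; +1 → 24, wraps to 0 = a, carry into square.
Latitude square 4; +1 → 5.
The longitude characters are unchanged.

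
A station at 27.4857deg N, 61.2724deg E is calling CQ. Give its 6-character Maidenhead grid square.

Shift to the Maidenhead origin (180°W, 90°S): lon 241.2724, lat 117.4857.
Field: lon ⌊241.2724/20⌋ = 12 → M; lat ⌊117.4857/10⌋ = 11 → L.
Square: lon ⌊1.2724/2⌋ = 0; lat ⌊7.4857/1⌋ = 7.
Subsquare: lon ⌊1.2724/0.0833333⌋ = 15 → p; lat ⌊0.4857/0.0416667⌋ = 11 → l.

ML07pl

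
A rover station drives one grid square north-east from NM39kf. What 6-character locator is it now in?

Longitude subsquare k = 10; +1 → 11 = l.
Latitude subsquare f = 5; +1 → 6 = g.

NM39lg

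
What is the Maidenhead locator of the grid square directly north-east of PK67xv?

PK77aw

Longitude subsquare x = 23; +1 → 24, wraps to 0 = a, carry into square.
Longitude square 6; +1 → 7.
Latitude subsquare v = 21; +1 → 22 = w.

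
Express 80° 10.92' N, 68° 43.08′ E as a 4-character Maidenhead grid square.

MR40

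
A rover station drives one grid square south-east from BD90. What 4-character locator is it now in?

CC09

Longitude square 9; +1 → 10, wraps to 0, carry into field.
Longitude field B = 1; +1 → 2 = C.
Latitude square 0; −1 → -1, wraps to 9, carry into field.
Latitude field D = 3; −1 → 2 = C.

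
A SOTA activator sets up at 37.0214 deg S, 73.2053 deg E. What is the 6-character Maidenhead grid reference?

Add 180° to longitude and 90° to latitude: 253.2053, 52.9786.
Field: lon ⌊253.2053/20⌋ = 12 → M; lat ⌊52.9786/10⌋ = 5 → F.
Square: lon ⌊13.2053/2⌋ = 6; lat ⌊2.9786/1⌋ = 2.
Subsquare: lon ⌊1.2053/0.0833333⌋ = 14 → o; lat ⌊0.9786/0.0416667⌋ = 23 → x.

MF62ox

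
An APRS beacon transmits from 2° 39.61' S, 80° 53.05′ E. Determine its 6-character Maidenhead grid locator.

Offset from 180°W / 90°S: lon 260.8842°, lat 87.3398°.
Field: 260.8842/20 → 13 → N, 87.3398/10 → 8 → I; chars NI.
Square: 0.8842/2 → 0, 7.3398/1 → 7; chars 07.
Subsquare: 0.8842/0.0833333 → 10 → k, 0.3398/0.0416667 → 8 → i; chars ki.

NI07ki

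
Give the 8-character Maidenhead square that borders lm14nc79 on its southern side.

Latitude extended square 9; −1 → 8.
The longitude characters are unchanged.

LM14nc78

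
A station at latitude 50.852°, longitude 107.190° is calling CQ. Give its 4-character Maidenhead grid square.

Add 180° to longitude and 90° to latitude: 287.19, 140.85.
Field: lon ⌊287.19/20⌋ = 14 → O; lat ⌊140.85/10⌋ = 14 → O.
Square: lon ⌊7.19/2⌋ = 3; lat ⌊0.85/1⌋ = 0.

OO30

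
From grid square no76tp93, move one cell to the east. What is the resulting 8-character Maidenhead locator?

NO76up03

Longitude extended square 9; +1 → 10, wraps to 0, carry into subsquare.
Longitude subsquare t = 19; +1 → 20 = u.
The latitude characters are unchanged.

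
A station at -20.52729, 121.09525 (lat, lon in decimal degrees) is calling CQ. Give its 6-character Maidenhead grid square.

PG09nl

Shift to the Maidenhead origin (180°W, 90°S): lon 301.0952, lat 69.4727.
Field: 301.0952/20 → 15 → P, 69.4727/10 → 6 → G; chars PG.
Square: 1.0952/2 → 0, 9.4727/1 → 9; chars 09.
Subsquare: 1.0952/0.0833333 → 13 → n, 0.4727/0.0416667 → 11 → l; chars nl.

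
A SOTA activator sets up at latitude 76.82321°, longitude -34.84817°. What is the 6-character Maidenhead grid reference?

Shift to the Maidenhead origin (180°W, 90°S): lon 145.1518, lat 166.8232.
Field: 145.1518/20 → 7 → H, 166.8232/10 → 16 → Q; chars HQ.
Square: 5.1518/2 → 2, 6.8232/1 → 6; chars 26.
Subsquare: 1.1518/0.0833333 → 13 → n, 0.8232/0.0416667 → 19 → t; chars nt.

HQ26nt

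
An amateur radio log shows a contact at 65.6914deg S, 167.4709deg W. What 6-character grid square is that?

AC64gh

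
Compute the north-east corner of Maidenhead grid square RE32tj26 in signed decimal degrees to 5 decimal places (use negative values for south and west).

-47.59583, 167.60833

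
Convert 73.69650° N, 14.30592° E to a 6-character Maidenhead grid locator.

JQ73dq

Shift to the Maidenhead origin (180°W, 90°S): lon 194.3059, lat 163.6965.
Field: 194.3059/20 → 9 → J, 163.6965/10 → 16 → Q; chars JQ.
Square: 14.3059/2 → 7, 3.6965/1 → 3; chars 73.
Subsquare: 0.3059/0.0833333 → 3 → d, 0.6965/0.0416667 → 16 → q; chars dq.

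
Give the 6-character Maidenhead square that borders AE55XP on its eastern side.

Longitude subsquare x = 23; +1 → 24, wraps to 0 = a, carry into square.
Longitude square 5; +1 → 6.
The latitude characters are unchanged.

AE65ap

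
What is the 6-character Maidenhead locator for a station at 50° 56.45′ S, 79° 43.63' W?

Offset from 180°W / 90°S: lon 100.2728°, lat 39.0592°.
Field: 100.2728/20 → 5 → F, 39.0592/10 → 3 → D; chars FD.
Square: 0.2728/2 → 0, 9.0592/1 → 9; chars 09.
Subsquare: 0.2728/0.0833333 → 3 → d, 0.0592/0.0416667 → 1 → b; chars db.

FD09db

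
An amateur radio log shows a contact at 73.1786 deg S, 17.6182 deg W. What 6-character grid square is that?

Offset from 180°W / 90°S: lon 162.3818°, lat 16.8214°.
Field: 162.3818/20 → 8 → I, 16.8214/10 → 1 → B; chars IB.
Square: 2.3818/2 → 1, 6.8214/1 → 6; chars 16.
Subsquare: 0.3818/0.0833333 → 4 → e, 0.8214/0.0416667 → 19 → t; chars et.

IB16et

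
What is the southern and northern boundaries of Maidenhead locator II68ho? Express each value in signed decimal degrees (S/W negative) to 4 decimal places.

Field I=8, I=8: +8·20° lon, +8·10° lat → SW at lon -20°, lat -10°.
Square 6, 8: +6·2° lon, +8·1° lat → SW at lon -8°, lat -2°.
Subsquare h=7, o=14: +7·0.0833333° lon, +14·0.0416667° lat → SW at lon -7.41667°, lat -1.41667°.
Cell spans 0.0833333° lon × 0.0416667° lat.
south -1.4167, north -1.3750.

-1.4167, -1.3750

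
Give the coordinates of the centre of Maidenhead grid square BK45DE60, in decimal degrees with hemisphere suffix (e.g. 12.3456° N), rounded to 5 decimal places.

15.16875° N, 151.69583° W

Field B=1, K=10: +1·20° lon, +10·10° lat → SW at lon -160°, lat 10°.
Square 4, 5: +4·2° lon, +5·1° lat → SW at lon -152°, lat 15°.
Subsquare d=3, e=4: +3·0.0833333° lon, +4·0.0416667° lat → SW at lon -151.75°, lat 15.1667°.
Extended square 6, 0: +6·0.00833333° lon, +0·0.00416667° lat → SW at lon -151.7°, lat 15.1667°.
Cell spans 0.00833333° lon × 0.00416667° lat. Centre is SW corner plus half of each.
latitude 15.16875° N, longitude 151.69583° W.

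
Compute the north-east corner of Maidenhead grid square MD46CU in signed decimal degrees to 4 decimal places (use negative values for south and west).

-53.1250, 68.2500

Field M=12, D=3: +12·20° lon, +3·10° lat → SW at lon 60°, lat -60°.
Square 4, 6: +4·2° lon, +6·1° lat → SW at lon 68°, lat -54°.
Subsquare c=2, u=20: +2·0.0833333° lon, +20·0.0416667° lat → SW at lon 68.1667°, lat -53.1667°.
Cell spans 0.0833333° lon × 0.0416667° lat. NE corner is SW corner plus one full cell.
latitude -53.1250, longitude 68.2500.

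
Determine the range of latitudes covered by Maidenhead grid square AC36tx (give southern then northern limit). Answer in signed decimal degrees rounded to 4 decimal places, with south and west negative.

-63.0417, -63.0000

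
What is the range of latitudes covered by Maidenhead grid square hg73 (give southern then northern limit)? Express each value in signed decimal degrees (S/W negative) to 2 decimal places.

Field H=7, G=6: +7·20° lon, +6·10° lat → SW at lon -40°, lat -30°.
Square 7, 3: +7·2° lon, +3·1° lat → SW at lon -26°, lat -27°.
Cell spans 2° lon × 1° lat.
south -27.00, north -26.00.

-27.00, -26.00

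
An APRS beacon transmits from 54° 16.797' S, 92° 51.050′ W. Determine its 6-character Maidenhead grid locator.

Shift to the Maidenhead origin (180°W, 90°S): lon 87.1492, lat 35.7201.
Field: 87.1492/20 → 4 → E, 35.7201/10 → 3 → D; chars ED.
Square: 7.1492/2 → 3, 5.7201/1 → 5; chars 35.
Subsquare: 1.1492/0.0833333 → 13 → n, 0.7201/0.0416667 → 17 → r; chars nr.

ED35nr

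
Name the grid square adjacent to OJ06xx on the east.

Longitude subsquare x = 23; +1 → 24, wraps to 0 = a, carry into square.
Longitude square 0; +1 → 1.
The latitude characters are unchanged.

OJ16ax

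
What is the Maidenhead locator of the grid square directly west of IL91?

Longitude square 9; −1 → 8.
The latitude characters are unchanged.

IL81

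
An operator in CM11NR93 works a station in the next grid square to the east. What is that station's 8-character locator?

CM11or03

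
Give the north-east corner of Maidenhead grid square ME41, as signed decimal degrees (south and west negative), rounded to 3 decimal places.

-48.000, 70.000

Field M=12, E=4: +12·20° lon, +4·10° lat → SW at lon 60°, lat -50°.
Square 4, 1: +4·2° lon, +1·1° lat → SW at lon 68°, lat -49°.
Cell spans 2° lon × 1° lat. NE corner is SW corner plus one full cell.
latitude -48.000, longitude 70.000.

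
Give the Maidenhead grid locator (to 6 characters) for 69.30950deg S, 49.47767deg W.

GC50gq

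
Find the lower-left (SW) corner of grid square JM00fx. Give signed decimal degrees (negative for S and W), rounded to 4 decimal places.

Field J=9, M=12: +9·20° lon, +12·10° lat → SW at lon 0°, lat 30°.
Square 0, 0: +0·2° lon, +0·1° lat → SW at lon 0°, lat 30°.
Subsquare f=5, x=23: +5·0.0833333° lon, +23·0.0416667° lat → SW at lon 0.416667°, lat 30.9583°.
latitude 30.9583, longitude 0.4167.

30.9583, 0.4167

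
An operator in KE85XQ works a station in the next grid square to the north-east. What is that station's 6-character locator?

Longitude subsquare x = 23; +1 → 24, wraps to 0 = a, carry into square.
Longitude square 8; +1 → 9.
Latitude subsquare q = 16; +1 → 17 = r.

KE95ar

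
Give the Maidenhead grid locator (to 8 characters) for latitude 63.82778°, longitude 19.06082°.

JP93mt78

Offset from 180°W / 90°S: lon 199.06082°, lat 153.82778°.
Field: 199.06082/20 → 9 → J, 153.82778/10 → 15 → P; chars JP.
Square: 19.06082/2 → 9, 3.82778/1 → 3; chars 93.
Subsquare: 1.06082/0.0833333 → 12 → m, 0.82778/0.0416667 → 19 → t; chars mt.
Extended square: 0.06082/0.00833333 → 7, 0.03611/0.00416667 → 8; chars 78.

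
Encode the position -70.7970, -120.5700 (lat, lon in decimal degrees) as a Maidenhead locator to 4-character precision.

CB99

Shift to the Maidenhead origin (180°W, 90°S): lon 59.43, lat 19.20.
Field: lon ⌊59.43/20⌋ = 2 → C; lat ⌊19.20/10⌋ = 1 → B.
Square: lon ⌊19.43/2⌋ = 9; lat ⌊9.20/1⌋ = 9.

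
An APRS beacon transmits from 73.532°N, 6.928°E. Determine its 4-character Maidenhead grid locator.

JQ33

Add 180° to longitude and 90° to latitude: 186.93, 163.53.
Field (20°×10°, letters A–R): 186.93/20 → 9 → J, 163.53/10 → 16 → Q; chars JQ.
Square (2°×1°, digits 0–9): 6.93/2 → 3, 3.53/1 → 3; chars 33.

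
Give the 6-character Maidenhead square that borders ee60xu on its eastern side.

EE70au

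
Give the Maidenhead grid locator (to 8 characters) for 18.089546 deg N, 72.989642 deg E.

Add 180° to longitude and 90° to latitude: 252.98964, 108.08955.
Field: 252.98964/20 → 12 → M, 108.08955/10 → 10 → K; chars MK.
Square: 12.98964/2 → 6, 8.08955/1 → 8; chars 68.
Subsquare: 0.98964/0.0833333 → 11 → l, 0.08955/0.0416667 → 2 → c; chars lc.
Extended square: 0.07298/0.00833333 → 8, 0.00621/0.00416667 → 1; chars 81.

MK68lc81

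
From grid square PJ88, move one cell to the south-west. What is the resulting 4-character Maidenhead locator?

PJ77

Longitude square 8; −1 → 7.
Latitude square 8; −1 → 7.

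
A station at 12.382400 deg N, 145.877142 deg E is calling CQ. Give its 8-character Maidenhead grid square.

QK22wj51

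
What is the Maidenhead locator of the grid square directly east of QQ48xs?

QQ58as

Longitude subsquare x = 23; +1 → 24, wraps to 0 = a, carry into square.
Longitude square 4; +1 → 5.
The latitude characters are unchanged.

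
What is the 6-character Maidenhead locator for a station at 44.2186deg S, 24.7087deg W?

HE75ps

Add 180° to longitude and 90° to latitude: 155.2913, 45.7814.
Field: lon ⌊155.2913/20⌋ = 7 → H; lat ⌊45.7814/10⌋ = 4 → E.
Square: lon ⌊15.2913/2⌋ = 7; lat ⌊5.7814/1⌋ = 5.
Subsquare: lon ⌊1.2913/0.0833333⌋ = 15 → p; lat ⌊0.7814/0.0416667⌋ = 18 → s.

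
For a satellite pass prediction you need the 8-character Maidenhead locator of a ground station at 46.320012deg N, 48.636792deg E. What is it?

LN46hh66

Add 180° to longitude and 90° to latitude: 228.63679, 136.32001.
Field: lon ⌊228.63679/20⌋ = 11 → L; lat ⌊136.32001/10⌋ = 13 → N.
Square: lon ⌊8.63679/2⌋ = 4; lat ⌊6.32001/1⌋ = 6.
Subsquare: lon ⌊0.63679/0.0833333⌋ = 7 → h; lat ⌊0.32001/0.0416667⌋ = 7 → h.
Extended square: lon ⌊0.05346/0.00833333⌋ = 6; lat ⌊0.02835/0.00416667⌋ = 6.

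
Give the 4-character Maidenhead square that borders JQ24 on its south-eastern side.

Longitude square 2; +1 → 3.
Latitude square 4; −1 → 3.

JQ33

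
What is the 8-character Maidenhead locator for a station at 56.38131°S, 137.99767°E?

PD83xo98

Add 180° to longitude and 90° to latitude: 317.99767, 33.61869.
Field: lon ⌊317.99767/20⌋ = 15 → P; lat ⌊33.61869/10⌋ = 3 → D.
Square: lon ⌊17.99767/2⌋ = 8; lat ⌊3.61869/1⌋ = 3.
Subsquare: lon ⌊1.99767/0.0833333⌋ = 23 → x; lat ⌊0.61869/0.0416667⌋ = 14 → o.
Extended square: lon ⌊0.08100/0.00833333⌋ = 9; lat ⌊0.03536/0.00416667⌋ = 8.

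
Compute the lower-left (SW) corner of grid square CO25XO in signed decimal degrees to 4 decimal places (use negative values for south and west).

55.5833, -134.0833

Field C=2, O=14: +2·20° lon, +14·10° lat → SW at lon -140°, lat 50°.
Square 2, 5: +2·2° lon, +5·1° lat → SW at lon -136°, lat 55°.
Subsquare x=23, o=14: +23·0.0833333° lon, +14·0.0416667° lat → SW at lon -134.083°, lat 55.5833°.
latitude 55.5833, longitude -134.0833.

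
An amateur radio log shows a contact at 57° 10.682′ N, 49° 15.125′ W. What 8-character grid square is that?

GO57ie92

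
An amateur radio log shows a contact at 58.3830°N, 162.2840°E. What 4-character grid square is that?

Offset from 180°W / 90°S: lon 342.28°, lat 148.38°.
Field (20°×10°, letters A–R): 342.28/20 → 17 → R, 148.38/10 → 14 → O; chars RO.
Square (2°×1°, digits 0–9): 2.28/2 → 1, 8.38/1 → 8; chars 18.

RO18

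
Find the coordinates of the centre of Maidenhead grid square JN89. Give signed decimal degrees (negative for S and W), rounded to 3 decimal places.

49.500, 17.000

Field J=9, N=13: +9·20° lon, +13·10° lat → SW at lon 0°, lat 40°.
Square 8, 9: +8·2° lon, +9·1° lat → SW at lon 16°, lat 49°.
Cell spans 2° lon × 1° lat. Centre is SW corner plus half of each.
latitude 49.500, longitude 17.000.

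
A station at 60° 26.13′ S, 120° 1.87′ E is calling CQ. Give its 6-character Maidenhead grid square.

PC09an

Add 180° to longitude and 90° to latitude: 300.0312, 29.5645.
Field (20°×10°, letters A–R): 300.0312/20 → 15 → P, 29.5645/10 → 2 → C; chars PC.
Square (2°×1°, digits 0–9): 0.0312/2 → 0, 9.5645/1 → 9; chars 09.
Subsquare (5′×2.5′, letters a–x): 0.0312/0.0833333 → 0 → a, 0.5645/0.0416667 → 13 → n; chars an.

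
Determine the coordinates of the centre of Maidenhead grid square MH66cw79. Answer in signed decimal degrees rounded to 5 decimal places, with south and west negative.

-13.04375, 72.22917

Field M=12, H=7: +12·20° lon, +7·10° lat → SW at lon 60°, lat -20°.
Square 6, 6: +6·2° lon, +6·1° lat → SW at lon 72°, lat -14°.
Subsquare c=2, w=22: +2·0.0833333° lon, +22·0.0416667° lat → SW at lon 72.1667°, lat -13.0833°.
Extended square 7, 9: +7·0.00833333° lon, +9·0.00416667° lat → SW at lon 72.225°, lat -13.0458°.
Cell spans 0.00833333° lon × 0.00416667° lat. Centre is SW corner plus half of each.
latitude -13.04375, longitude 72.22917.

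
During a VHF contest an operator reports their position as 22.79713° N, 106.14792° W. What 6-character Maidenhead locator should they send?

DL62wt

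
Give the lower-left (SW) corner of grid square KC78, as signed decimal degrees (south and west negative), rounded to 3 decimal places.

-62.000, 34.000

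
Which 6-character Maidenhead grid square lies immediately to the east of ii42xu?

II52au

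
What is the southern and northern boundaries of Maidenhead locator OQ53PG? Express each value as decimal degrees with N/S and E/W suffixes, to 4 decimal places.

73.2500° N, 73.2917° N

Field O=14, Q=16: +14·20° lon, +16·10° lat → SW at lon 100°, lat 70°.
Square 5, 3: +5·2° lon, +3·1° lat → SW at lon 110°, lat 73°.
Subsquare p=15, g=6: +15·0.0833333° lon, +6·0.0416667° lat → SW at lon 111.25°, lat 73.25°.
Cell spans 0.0833333° lon × 0.0416667° lat.
south 73.2500° N, north 73.2917° N.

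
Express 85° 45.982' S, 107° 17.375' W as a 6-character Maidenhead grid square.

Add 180° to longitude and 90° to latitude: 72.7104, 4.2336.
Field: 72.7104/20 → 3 → D, 4.2336/10 → 0 → A; chars DA.
Square: 12.7104/2 → 6, 4.2336/1 → 4; chars 64.
Subsquare: 0.7104/0.0833333 → 8 → i, 0.2336/0.0416667 → 5 → f; chars if.

DA64if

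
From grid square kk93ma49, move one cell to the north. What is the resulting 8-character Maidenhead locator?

Latitude extended square 9; +1 → 10, wraps to 0, carry into subsquare.
Latitude subsquare a = 0; +1 → 1 = b.
The longitude characters are unchanged.

KK93mb40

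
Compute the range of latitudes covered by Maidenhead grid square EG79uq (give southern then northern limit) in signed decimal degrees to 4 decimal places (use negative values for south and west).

Field E=4, G=6: +4·20° lon, +6·10° lat → SW at lon -100°, lat -30°.
Square 7, 9: +7·2° lon, +9·1° lat → SW at lon -86°, lat -21°.
Subsquare u=20, q=16: +20·0.0833333° lon, +16·0.0416667° lat → SW at lon -84.3333°, lat -20.3333°.
Cell spans 0.0833333° lon × 0.0416667° lat.
south -20.3333, north -20.2917.

-20.3333, -20.2917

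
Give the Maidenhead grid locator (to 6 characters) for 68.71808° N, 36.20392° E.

KP88cr

Offset from 180°W / 90°S: lon 216.2039°, lat 158.7181°.
Field: 216.2039/20 → 10 → K, 158.7181/10 → 15 → P; chars KP.
Square: 16.2039/2 → 8, 8.7181/1 → 8; chars 88.
Subsquare: 0.2039/0.0833333 → 2 → c, 0.7181/0.0416667 → 17 → r; chars cr.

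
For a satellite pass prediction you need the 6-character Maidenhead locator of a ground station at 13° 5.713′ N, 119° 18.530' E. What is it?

OK93pc

Shift to the Maidenhead origin (180°W, 90°S): lon 299.3088, lat 103.0952.
Field: lon ⌊299.3088/20⌋ = 14 → O; lat ⌊103.0952/10⌋ = 10 → K.
Square: lon ⌊19.3088/2⌋ = 9; lat ⌊3.0952/1⌋ = 3.
Subsquare: lon ⌊1.3088/0.0833333⌋ = 15 → p; lat ⌊0.0952/0.0416667⌋ = 2 → c.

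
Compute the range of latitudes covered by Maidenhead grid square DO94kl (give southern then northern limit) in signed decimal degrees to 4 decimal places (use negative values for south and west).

Field D=3, O=14: +3·20° lon, +14·10° lat → SW at lon -120°, lat 50°.
Square 9, 4: +9·2° lon, +4·1° lat → SW at lon -102°, lat 54°.
Subsquare k=10, l=11: +10·0.0833333° lon, +11·0.0416667° lat → SW at lon -101.167°, lat 54.4583°.
Cell spans 0.0833333° lon × 0.0416667° lat.
south 54.4583, north 54.5000.

54.4583, 54.5000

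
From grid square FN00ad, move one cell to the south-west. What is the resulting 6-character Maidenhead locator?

EN90xc

Longitude subsquare a = 0; −1 → -1, wraps to 23 = x, carry into square.
Longitude square 0; −1 → -1, wraps to 9, carry into field.
Longitude field F = 5; −1 → 4 = E.
Latitude subsquare d = 3; −1 → 2 = c.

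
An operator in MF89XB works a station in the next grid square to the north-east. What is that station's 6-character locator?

MF99ac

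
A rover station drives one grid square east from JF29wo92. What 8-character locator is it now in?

JF29xo02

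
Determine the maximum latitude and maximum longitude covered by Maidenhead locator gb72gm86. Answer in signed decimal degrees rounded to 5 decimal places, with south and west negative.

-77.47083, -45.42500

Field G=6, B=1: +6·20° lon, +1·10° lat → SW at lon -60°, lat -80°.
Square 7, 2: +7·2° lon, +2·1° lat → SW at lon -46°, lat -78°.
Subsquare g=6, m=12: +6·0.0833333° lon, +12·0.0416667° lat → SW at lon -45.5°, lat -77.5°.
Extended square 8, 6: +8·0.00833333° lon, +6·0.00416667° lat → SW at lon -45.4333°, lat -77.475°.
Cell spans 0.00833333° lon × 0.00416667° lat. NE corner is SW corner plus one full cell.
latitude -77.47083, longitude -45.42500.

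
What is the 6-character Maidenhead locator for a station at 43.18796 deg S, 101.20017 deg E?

Add 180° to longitude and 90° to latitude: 281.2002, 46.8120.
Field: lon ⌊281.2002/20⌋ = 14 → O; lat ⌊46.8120/10⌋ = 4 → E.
Square: lon ⌊1.2002/2⌋ = 0; lat ⌊6.8120/1⌋ = 6.
Subsquare: lon ⌊1.2002/0.0833333⌋ = 14 → o; lat ⌊0.8120/0.0416667⌋ = 19 → t.

OE06ot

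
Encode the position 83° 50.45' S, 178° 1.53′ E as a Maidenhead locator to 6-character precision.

RA96ad

Offset from 180°W / 90°S: lon 358.0255°, lat 6.1592°.
Field (20°×10°, letters A–R): lon ⌊358.0255/20⌋ = 17 → R; lat ⌊6.1592/10⌋ = 0 → A.
Square (2°×1°, digits 0–9): lon ⌊18.0255/2⌋ = 9; lat ⌊6.1592/1⌋ = 6.
Subsquare (5′×2.5′, letters a–x): lon ⌊0.0255/0.0833333⌋ = 0 → a; lat ⌊0.1592/0.0416667⌋ = 3 → d.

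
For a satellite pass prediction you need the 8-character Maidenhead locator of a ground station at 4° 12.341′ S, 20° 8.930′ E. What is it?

KI05bt70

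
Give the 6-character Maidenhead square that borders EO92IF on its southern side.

EO92ie

Latitude subsquare f = 5; −1 → 4 = e.
The longitude characters are unchanged.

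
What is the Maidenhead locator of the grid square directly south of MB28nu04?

Latitude extended square 4; −1 → 3.
The longitude characters are unchanged.

MB28nu03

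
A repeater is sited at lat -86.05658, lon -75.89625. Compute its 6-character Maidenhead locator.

FA23bw

Add 180° to longitude and 90° to latitude: 104.1038, 3.9434.
Field (20°×10°, letters A–R): 104.1038/20 → 5 → F, 3.9434/10 → 0 → A; chars FA.
Square (2°×1°, digits 0–9): 4.1038/2 → 2, 3.9434/1 → 3; chars 23.
Subsquare (5′×2.5′, letters a–x): 0.1038/0.0833333 → 1 → b, 0.9434/0.0416667 → 22 → w; chars bw.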